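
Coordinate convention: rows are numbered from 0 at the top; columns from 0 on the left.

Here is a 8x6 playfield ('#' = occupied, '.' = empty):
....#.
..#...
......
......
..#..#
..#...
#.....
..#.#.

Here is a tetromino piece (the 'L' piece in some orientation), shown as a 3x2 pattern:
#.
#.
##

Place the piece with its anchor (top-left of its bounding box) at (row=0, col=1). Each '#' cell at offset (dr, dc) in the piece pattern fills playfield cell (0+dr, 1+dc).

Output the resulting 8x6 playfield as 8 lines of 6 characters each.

Fill (0+0,1+0) = (0,1)
Fill (0+1,1+0) = (1,1)
Fill (0+2,1+0) = (2,1)
Fill (0+2,1+1) = (2,2)

Answer: .#..#.
.##...
.##...
......
..#..#
..#...
#.....
..#.#.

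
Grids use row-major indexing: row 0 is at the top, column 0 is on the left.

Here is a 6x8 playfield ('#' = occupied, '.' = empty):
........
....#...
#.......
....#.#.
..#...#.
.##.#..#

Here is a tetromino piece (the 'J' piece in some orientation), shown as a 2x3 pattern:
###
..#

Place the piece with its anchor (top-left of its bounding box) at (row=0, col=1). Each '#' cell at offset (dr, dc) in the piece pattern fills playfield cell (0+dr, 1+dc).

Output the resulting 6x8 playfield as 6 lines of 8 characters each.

Answer: .###....
...##...
#.......
....#.#.
..#...#.
.##.#..#

Derivation:
Fill (0+0,1+0) = (0,1)
Fill (0+0,1+1) = (0,2)
Fill (0+0,1+2) = (0,3)
Fill (0+1,1+2) = (1,3)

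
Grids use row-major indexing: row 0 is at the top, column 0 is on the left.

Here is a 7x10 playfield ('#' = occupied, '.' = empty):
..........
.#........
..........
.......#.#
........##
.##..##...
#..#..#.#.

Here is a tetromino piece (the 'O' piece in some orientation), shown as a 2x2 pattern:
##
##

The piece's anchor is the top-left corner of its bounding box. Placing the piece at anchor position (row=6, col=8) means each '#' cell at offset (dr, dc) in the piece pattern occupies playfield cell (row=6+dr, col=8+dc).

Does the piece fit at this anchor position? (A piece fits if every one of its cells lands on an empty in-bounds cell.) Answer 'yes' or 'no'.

Answer: no

Derivation:
Check each piece cell at anchor (6, 8):
  offset (0,0) -> (6,8): occupied ('#') -> FAIL
  offset (0,1) -> (6,9): empty -> OK
  offset (1,0) -> (7,8): out of bounds -> FAIL
  offset (1,1) -> (7,9): out of bounds -> FAIL
All cells valid: no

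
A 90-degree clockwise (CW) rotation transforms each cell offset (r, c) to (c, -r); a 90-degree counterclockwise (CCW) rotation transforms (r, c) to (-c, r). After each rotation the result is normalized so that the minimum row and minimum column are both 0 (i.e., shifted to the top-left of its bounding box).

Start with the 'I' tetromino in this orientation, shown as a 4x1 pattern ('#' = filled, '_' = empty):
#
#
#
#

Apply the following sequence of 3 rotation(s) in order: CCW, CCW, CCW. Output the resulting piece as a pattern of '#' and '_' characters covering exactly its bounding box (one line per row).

Start:
#
#
#
#
After rotation 1 (CCW):
####
After rotation 2 (CCW):
#
#
#
#
After rotation 3 (CCW):
####

Answer: ####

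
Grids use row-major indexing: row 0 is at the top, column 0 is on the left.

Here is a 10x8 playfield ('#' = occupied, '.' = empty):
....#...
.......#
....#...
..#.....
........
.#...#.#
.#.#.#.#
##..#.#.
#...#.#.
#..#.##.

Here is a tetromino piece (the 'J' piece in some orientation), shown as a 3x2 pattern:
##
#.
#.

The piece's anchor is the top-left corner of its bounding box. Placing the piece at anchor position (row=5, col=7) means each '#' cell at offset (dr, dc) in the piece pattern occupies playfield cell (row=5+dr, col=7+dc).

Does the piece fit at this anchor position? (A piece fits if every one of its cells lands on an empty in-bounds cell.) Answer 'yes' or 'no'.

Check each piece cell at anchor (5, 7):
  offset (0,0) -> (5,7): occupied ('#') -> FAIL
  offset (0,1) -> (5,8): out of bounds -> FAIL
  offset (1,0) -> (6,7): occupied ('#') -> FAIL
  offset (2,0) -> (7,7): empty -> OK
All cells valid: no

Answer: no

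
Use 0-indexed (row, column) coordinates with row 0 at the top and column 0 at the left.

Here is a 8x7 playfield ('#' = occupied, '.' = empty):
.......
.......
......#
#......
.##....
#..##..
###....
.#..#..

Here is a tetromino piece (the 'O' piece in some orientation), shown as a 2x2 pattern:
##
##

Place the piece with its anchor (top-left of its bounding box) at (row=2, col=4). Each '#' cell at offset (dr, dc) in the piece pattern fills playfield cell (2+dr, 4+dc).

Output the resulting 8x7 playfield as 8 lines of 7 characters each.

Answer: .......
.......
....###
#...##.
.##....
#..##..
###....
.#..#..

Derivation:
Fill (2+0,4+0) = (2,4)
Fill (2+0,4+1) = (2,5)
Fill (2+1,4+0) = (3,4)
Fill (2+1,4+1) = (3,5)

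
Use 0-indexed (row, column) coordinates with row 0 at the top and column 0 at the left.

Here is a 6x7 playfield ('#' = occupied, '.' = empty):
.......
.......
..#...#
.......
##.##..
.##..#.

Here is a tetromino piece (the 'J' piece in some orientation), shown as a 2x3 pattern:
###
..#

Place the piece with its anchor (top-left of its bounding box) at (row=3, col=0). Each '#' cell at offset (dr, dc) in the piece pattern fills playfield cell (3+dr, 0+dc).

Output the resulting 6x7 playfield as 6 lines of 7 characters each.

Fill (3+0,0+0) = (3,0)
Fill (3+0,0+1) = (3,1)
Fill (3+0,0+2) = (3,2)
Fill (3+1,0+2) = (4,2)

Answer: .......
.......
..#...#
###....
#####..
.##..#.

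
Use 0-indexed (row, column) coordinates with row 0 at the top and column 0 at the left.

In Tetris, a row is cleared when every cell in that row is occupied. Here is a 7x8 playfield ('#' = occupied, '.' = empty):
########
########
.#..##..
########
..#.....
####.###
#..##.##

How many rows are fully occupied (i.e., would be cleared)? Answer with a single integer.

Check each row:
  row 0: 0 empty cells -> FULL (clear)
  row 1: 0 empty cells -> FULL (clear)
  row 2: 5 empty cells -> not full
  row 3: 0 empty cells -> FULL (clear)
  row 4: 7 empty cells -> not full
  row 5: 1 empty cell -> not full
  row 6: 3 empty cells -> not full
Total rows cleared: 3

Answer: 3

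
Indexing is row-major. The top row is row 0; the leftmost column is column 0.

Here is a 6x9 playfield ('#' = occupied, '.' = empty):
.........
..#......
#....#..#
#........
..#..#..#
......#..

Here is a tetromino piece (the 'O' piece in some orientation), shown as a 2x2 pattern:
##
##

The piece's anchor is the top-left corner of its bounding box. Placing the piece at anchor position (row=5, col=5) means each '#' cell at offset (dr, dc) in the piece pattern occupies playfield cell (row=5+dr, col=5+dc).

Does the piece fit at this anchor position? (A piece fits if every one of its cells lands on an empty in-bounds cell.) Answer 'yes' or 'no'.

Check each piece cell at anchor (5, 5):
  offset (0,0) -> (5,5): empty -> OK
  offset (0,1) -> (5,6): occupied ('#') -> FAIL
  offset (1,0) -> (6,5): out of bounds -> FAIL
  offset (1,1) -> (6,6): out of bounds -> FAIL
All cells valid: no

Answer: no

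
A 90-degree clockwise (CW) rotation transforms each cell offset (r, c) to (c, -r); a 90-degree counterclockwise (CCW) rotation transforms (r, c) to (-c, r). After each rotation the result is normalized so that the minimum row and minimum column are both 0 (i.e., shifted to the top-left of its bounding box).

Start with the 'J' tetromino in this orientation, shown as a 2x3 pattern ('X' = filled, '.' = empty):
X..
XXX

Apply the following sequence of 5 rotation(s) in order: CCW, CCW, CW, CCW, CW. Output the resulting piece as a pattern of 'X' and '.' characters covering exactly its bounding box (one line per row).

Answer: .X
.X
XX

Derivation:
Start:
X..
XXX
After rotation 1 (CCW):
.X
.X
XX
After rotation 2 (CCW):
XXX
..X
After rotation 3 (CW):
.X
.X
XX
After rotation 4 (CCW):
XXX
..X
After rotation 5 (CW):
.X
.X
XX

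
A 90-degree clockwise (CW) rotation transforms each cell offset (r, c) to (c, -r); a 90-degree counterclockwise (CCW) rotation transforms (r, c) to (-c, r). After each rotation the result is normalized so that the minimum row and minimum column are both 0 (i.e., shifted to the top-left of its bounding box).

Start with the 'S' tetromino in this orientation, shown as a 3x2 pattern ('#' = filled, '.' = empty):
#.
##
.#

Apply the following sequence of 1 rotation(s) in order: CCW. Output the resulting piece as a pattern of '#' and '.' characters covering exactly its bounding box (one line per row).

Start:
#.
##
.#
After rotation 1 (CCW):
.##
##.

Answer: .##
##.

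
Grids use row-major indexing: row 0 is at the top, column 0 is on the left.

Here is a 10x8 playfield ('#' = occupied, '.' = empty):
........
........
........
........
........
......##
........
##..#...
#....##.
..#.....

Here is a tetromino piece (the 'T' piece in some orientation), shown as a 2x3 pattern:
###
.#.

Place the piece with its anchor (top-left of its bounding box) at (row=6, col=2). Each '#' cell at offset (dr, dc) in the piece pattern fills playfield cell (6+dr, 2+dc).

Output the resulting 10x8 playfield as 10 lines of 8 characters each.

Answer: ........
........
........
........
........
......##
..###...
##.##...
#....##.
..#.....

Derivation:
Fill (6+0,2+0) = (6,2)
Fill (6+0,2+1) = (6,3)
Fill (6+0,2+2) = (6,4)
Fill (6+1,2+1) = (7,3)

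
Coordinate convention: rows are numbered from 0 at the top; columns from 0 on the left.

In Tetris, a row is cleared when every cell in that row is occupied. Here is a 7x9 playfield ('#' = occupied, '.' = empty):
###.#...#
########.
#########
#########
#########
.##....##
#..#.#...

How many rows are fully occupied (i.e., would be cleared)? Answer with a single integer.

Check each row:
  row 0: 4 empty cells -> not full
  row 1: 1 empty cell -> not full
  row 2: 0 empty cells -> FULL (clear)
  row 3: 0 empty cells -> FULL (clear)
  row 4: 0 empty cells -> FULL (clear)
  row 5: 5 empty cells -> not full
  row 6: 6 empty cells -> not full
Total rows cleared: 3

Answer: 3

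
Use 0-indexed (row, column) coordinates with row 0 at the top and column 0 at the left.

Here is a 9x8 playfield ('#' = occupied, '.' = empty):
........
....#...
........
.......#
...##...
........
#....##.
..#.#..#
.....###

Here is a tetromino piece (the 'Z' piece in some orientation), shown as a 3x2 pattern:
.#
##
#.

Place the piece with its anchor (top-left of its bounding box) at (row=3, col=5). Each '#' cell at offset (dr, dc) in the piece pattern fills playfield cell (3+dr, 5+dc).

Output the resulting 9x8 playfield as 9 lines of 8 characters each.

Answer: ........
....#...
........
......##
...####.
.....#..
#....##.
..#.#..#
.....###

Derivation:
Fill (3+0,5+1) = (3,6)
Fill (3+1,5+0) = (4,5)
Fill (3+1,5+1) = (4,6)
Fill (3+2,5+0) = (5,5)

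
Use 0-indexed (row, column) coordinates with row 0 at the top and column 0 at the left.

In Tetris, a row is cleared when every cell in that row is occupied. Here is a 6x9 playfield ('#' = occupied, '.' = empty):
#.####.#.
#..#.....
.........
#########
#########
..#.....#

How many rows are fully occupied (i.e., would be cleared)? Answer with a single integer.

Check each row:
  row 0: 3 empty cells -> not full
  row 1: 7 empty cells -> not full
  row 2: 9 empty cells -> not full
  row 3: 0 empty cells -> FULL (clear)
  row 4: 0 empty cells -> FULL (clear)
  row 5: 7 empty cells -> not full
Total rows cleared: 2

Answer: 2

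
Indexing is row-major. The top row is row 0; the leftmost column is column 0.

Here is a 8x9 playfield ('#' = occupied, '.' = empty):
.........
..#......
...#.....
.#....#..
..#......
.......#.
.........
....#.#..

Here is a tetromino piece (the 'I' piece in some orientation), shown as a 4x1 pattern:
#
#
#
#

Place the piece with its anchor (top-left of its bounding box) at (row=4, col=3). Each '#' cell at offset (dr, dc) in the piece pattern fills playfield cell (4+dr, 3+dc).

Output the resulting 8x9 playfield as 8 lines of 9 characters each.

Fill (4+0,3+0) = (4,3)
Fill (4+1,3+0) = (5,3)
Fill (4+2,3+0) = (6,3)
Fill (4+3,3+0) = (7,3)

Answer: .........
..#......
...#.....
.#....#..
..##.....
...#...#.
...#.....
...##.#..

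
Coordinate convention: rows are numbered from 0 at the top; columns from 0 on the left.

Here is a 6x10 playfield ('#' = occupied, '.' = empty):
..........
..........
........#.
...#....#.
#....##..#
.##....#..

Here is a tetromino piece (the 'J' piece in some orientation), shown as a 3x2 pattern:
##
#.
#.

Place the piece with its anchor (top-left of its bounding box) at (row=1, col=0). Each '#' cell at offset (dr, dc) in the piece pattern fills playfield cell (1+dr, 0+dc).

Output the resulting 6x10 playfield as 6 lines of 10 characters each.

Answer: ..........
##........
#.......#.
#..#....#.
#....##..#
.##....#..

Derivation:
Fill (1+0,0+0) = (1,0)
Fill (1+0,0+1) = (1,1)
Fill (1+1,0+0) = (2,0)
Fill (1+2,0+0) = (3,0)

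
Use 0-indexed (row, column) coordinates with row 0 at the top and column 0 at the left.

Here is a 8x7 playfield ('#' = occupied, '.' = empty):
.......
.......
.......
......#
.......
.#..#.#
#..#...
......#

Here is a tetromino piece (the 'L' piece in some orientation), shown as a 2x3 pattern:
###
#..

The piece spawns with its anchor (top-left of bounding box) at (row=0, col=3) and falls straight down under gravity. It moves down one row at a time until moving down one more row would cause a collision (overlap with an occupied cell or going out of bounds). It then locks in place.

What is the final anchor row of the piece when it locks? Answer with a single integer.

Answer: 4

Derivation:
Spawn at (row=0, col=3). Try each row:
  row 0: fits
  row 1: fits
  row 2: fits
  row 3: fits
  row 4: fits
  row 5: blocked -> lock at row 4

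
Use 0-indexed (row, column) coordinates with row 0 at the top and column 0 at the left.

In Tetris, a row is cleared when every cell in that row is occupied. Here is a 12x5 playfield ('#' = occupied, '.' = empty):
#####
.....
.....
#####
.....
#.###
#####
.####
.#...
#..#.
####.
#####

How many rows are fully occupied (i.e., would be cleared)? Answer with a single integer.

Answer: 4

Derivation:
Check each row:
  row 0: 0 empty cells -> FULL (clear)
  row 1: 5 empty cells -> not full
  row 2: 5 empty cells -> not full
  row 3: 0 empty cells -> FULL (clear)
  row 4: 5 empty cells -> not full
  row 5: 1 empty cell -> not full
  row 6: 0 empty cells -> FULL (clear)
  row 7: 1 empty cell -> not full
  row 8: 4 empty cells -> not full
  row 9: 3 empty cells -> not full
  row 10: 1 empty cell -> not full
  row 11: 0 empty cells -> FULL (clear)
Total rows cleared: 4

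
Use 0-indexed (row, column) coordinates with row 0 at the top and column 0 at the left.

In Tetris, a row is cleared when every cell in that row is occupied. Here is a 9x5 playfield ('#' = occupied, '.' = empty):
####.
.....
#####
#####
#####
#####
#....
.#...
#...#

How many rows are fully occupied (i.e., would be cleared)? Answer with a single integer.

Answer: 4

Derivation:
Check each row:
  row 0: 1 empty cell -> not full
  row 1: 5 empty cells -> not full
  row 2: 0 empty cells -> FULL (clear)
  row 3: 0 empty cells -> FULL (clear)
  row 4: 0 empty cells -> FULL (clear)
  row 5: 0 empty cells -> FULL (clear)
  row 6: 4 empty cells -> not full
  row 7: 4 empty cells -> not full
  row 8: 3 empty cells -> not full
Total rows cleared: 4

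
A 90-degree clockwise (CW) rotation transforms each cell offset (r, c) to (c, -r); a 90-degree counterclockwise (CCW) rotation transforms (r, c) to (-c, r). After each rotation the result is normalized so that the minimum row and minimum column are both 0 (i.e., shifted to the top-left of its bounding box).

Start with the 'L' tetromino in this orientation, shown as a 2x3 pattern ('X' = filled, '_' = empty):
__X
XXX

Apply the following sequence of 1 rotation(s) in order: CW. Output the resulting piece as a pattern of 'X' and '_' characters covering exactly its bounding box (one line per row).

Start:
__X
XXX
After rotation 1 (CW):
X_
X_
XX

Answer: X_
X_
XX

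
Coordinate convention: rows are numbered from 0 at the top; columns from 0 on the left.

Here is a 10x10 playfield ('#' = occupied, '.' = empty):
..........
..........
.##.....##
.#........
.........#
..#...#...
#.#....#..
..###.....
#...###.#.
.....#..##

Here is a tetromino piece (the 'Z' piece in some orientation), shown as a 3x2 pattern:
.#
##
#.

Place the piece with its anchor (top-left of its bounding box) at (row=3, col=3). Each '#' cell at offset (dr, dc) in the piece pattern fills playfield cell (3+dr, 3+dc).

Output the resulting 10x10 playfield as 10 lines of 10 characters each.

Answer: ..........
..........
.##.....##
.#..#.....
...##....#
..##..#...
#.#....#..
..###.....
#...###.#.
.....#..##

Derivation:
Fill (3+0,3+1) = (3,4)
Fill (3+1,3+0) = (4,3)
Fill (3+1,3+1) = (4,4)
Fill (3+2,3+0) = (5,3)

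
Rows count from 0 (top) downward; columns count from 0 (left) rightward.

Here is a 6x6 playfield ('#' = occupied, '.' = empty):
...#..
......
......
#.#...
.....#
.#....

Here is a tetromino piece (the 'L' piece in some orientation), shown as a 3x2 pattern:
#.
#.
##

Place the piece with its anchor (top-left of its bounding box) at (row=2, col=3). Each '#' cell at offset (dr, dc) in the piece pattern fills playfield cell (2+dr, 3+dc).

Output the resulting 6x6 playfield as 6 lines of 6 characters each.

Answer: ...#..
......
...#..
#.##..
...###
.#....

Derivation:
Fill (2+0,3+0) = (2,3)
Fill (2+1,3+0) = (3,3)
Fill (2+2,3+0) = (4,3)
Fill (2+2,3+1) = (4,4)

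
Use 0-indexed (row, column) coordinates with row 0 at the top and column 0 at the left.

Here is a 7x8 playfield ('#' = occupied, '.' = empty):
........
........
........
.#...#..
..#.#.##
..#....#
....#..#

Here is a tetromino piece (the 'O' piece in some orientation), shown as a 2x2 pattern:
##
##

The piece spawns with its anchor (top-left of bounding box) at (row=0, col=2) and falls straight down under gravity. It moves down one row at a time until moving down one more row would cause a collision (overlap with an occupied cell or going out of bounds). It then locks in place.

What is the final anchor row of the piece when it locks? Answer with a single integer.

Answer: 2

Derivation:
Spawn at (row=0, col=2). Try each row:
  row 0: fits
  row 1: fits
  row 2: fits
  row 3: blocked -> lock at row 2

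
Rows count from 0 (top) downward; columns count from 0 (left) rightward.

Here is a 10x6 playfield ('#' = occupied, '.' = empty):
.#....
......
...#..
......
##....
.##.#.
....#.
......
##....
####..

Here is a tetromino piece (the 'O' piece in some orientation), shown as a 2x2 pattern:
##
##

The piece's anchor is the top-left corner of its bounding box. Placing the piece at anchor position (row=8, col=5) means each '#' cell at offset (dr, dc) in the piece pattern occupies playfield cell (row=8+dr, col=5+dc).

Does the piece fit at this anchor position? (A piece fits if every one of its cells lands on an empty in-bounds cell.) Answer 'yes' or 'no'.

Answer: no

Derivation:
Check each piece cell at anchor (8, 5):
  offset (0,0) -> (8,5): empty -> OK
  offset (0,1) -> (8,6): out of bounds -> FAIL
  offset (1,0) -> (9,5): empty -> OK
  offset (1,1) -> (9,6): out of bounds -> FAIL
All cells valid: no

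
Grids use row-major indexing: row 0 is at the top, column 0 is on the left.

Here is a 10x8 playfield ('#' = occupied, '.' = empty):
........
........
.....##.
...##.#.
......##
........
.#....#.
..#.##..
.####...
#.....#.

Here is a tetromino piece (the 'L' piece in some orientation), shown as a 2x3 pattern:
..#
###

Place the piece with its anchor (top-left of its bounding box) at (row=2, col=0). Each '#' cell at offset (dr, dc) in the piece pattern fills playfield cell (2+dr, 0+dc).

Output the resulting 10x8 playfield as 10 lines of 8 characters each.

Fill (2+0,0+2) = (2,2)
Fill (2+1,0+0) = (3,0)
Fill (2+1,0+1) = (3,1)
Fill (2+1,0+2) = (3,2)

Answer: ........
........
..#..##.
#####.#.
......##
........
.#....#.
..#.##..
.####...
#.....#.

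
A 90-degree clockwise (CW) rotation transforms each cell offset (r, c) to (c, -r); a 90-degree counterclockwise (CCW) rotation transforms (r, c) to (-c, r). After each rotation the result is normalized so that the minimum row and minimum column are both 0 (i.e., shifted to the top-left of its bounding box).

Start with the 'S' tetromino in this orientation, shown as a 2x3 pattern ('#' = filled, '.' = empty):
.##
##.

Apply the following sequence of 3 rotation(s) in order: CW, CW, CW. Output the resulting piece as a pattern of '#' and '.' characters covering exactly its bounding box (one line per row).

Answer: #.
##
.#

Derivation:
Start:
.##
##.
After rotation 1 (CW):
#.
##
.#
After rotation 2 (CW):
.##
##.
After rotation 3 (CW):
#.
##
.#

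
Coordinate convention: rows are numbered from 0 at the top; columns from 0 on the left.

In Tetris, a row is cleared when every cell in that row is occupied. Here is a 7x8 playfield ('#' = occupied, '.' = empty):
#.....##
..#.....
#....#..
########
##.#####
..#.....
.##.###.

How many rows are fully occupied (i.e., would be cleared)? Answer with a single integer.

Answer: 1

Derivation:
Check each row:
  row 0: 5 empty cells -> not full
  row 1: 7 empty cells -> not full
  row 2: 6 empty cells -> not full
  row 3: 0 empty cells -> FULL (clear)
  row 4: 1 empty cell -> not full
  row 5: 7 empty cells -> not full
  row 6: 3 empty cells -> not full
Total rows cleared: 1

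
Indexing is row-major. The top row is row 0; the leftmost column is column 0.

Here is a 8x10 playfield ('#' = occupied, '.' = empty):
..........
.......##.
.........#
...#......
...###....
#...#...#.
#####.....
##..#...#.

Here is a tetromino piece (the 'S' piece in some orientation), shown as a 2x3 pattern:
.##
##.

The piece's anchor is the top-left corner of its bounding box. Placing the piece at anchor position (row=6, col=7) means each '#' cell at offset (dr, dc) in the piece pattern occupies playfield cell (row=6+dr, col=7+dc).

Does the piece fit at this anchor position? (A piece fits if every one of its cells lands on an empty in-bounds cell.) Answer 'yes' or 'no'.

Answer: no

Derivation:
Check each piece cell at anchor (6, 7):
  offset (0,1) -> (6,8): empty -> OK
  offset (0,2) -> (6,9): empty -> OK
  offset (1,0) -> (7,7): empty -> OK
  offset (1,1) -> (7,8): occupied ('#') -> FAIL
All cells valid: no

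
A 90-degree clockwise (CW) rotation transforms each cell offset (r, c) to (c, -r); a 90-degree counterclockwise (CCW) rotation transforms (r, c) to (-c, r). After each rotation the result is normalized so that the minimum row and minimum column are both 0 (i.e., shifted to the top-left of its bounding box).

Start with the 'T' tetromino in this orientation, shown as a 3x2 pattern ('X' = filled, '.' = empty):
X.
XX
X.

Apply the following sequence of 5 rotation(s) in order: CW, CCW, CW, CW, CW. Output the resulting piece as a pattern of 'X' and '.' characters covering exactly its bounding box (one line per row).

Answer: .X.
XXX

Derivation:
Start:
X.
XX
X.
After rotation 1 (CW):
XXX
.X.
After rotation 2 (CCW):
X.
XX
X.
After rotation 3 (CW):
XXX
.X.
After rotation 4 (CW):
.X
XX
.X
After rotation 5 (CW):
.X.
XXX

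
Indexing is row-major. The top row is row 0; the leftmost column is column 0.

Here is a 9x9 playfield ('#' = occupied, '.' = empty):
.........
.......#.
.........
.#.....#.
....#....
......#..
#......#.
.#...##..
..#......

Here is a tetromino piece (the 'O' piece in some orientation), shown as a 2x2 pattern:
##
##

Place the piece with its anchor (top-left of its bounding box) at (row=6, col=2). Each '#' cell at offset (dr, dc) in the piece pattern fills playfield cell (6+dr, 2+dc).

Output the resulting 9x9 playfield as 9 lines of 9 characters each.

Answer: .........
.......#.
.........
.#.....#.
....#....
......#..
#.##...#.
.###.##..
..#......

Derivation:
Fill (6+0,2+0) = (6,2)
Fill (6+0,2+1) = (6,3)
Fill (6+1,2+0) = (7,2)
Fill (6+1,2+1) = (7,3)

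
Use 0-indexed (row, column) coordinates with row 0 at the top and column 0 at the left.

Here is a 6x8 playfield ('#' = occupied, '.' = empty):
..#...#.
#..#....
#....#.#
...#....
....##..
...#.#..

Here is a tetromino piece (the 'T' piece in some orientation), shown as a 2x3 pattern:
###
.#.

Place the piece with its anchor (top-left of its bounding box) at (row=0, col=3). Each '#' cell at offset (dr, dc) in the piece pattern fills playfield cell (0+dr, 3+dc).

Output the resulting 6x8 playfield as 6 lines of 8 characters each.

Answer: ..#####.
#..##...
#....#.#
...#....
....##..
...#.#..

Derivation:
Fill (0+0,3+0) = (0,3)
Fill (0+0,3+1) = (0,4)
Fill (0+0,3+2) = (0,5)
Fill (0+1,3+1) = (1,4)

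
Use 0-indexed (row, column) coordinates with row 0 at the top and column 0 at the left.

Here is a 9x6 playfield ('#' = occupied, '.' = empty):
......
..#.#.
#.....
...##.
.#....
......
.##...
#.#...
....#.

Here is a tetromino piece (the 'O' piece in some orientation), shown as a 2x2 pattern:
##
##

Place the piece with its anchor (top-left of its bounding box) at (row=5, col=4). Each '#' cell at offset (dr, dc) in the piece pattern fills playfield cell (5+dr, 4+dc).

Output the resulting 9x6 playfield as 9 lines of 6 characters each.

Answer: ......
..#.#.
#.....
...##.
.#....
....##
.##.##
#.#...
....#.

Derivation:
Fill (5+0,4+0) = (5,4)
Fill (5+0,4+1) = (5,5)
Fill (5+1,4+0) = (6,4)
Fill (5+1,4+1) = (6,5)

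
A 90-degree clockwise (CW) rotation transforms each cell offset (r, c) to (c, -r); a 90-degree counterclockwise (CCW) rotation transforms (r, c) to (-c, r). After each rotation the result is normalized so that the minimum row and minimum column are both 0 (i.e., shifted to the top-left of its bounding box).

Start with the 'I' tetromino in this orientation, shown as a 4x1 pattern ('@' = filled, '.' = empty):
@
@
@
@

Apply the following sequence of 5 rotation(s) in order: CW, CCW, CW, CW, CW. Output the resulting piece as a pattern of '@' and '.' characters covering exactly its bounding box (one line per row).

Start:
@
@
@
@
After rotation 1 (CW):
@@@@
After rotation 2 (CCW):
@
@
@
@
After rotation 3 (CW):
@@@@
After rotation 4 (CW):
@
@
@
@
After rotation 5 (CW):
@@@@

Answer: @@@@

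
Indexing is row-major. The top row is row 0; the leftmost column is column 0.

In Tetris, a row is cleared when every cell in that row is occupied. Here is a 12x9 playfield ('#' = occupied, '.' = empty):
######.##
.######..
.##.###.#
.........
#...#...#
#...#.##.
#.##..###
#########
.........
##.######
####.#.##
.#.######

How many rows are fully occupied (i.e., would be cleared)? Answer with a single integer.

Check each row:
  row 0: 1 empty cell -> not full
  row 1: 3 empty cells -> not full
  row 2: 3 empty cells -> not full
  row 3: 9 empty cells -> not full
  row 4: 6 empty cells -> not full
  row 5: 5 empty cells -> not full
  row 6: 3 empty cells -> not full
  row 7: 0 empty cells -> FULL (clear)
  row 8: 9 empty cells -> not full
  row 9: 1 empty cell -> not full
  row 10: 2 empty cells -> not full
  row 11: 2 empty cells -> not full
Total rows cleared: 1

Answer: 1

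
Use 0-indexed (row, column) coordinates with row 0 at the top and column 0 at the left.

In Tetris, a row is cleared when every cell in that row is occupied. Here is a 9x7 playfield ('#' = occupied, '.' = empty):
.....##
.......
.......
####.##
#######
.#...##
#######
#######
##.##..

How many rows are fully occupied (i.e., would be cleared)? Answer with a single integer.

Answer: 3

Derivation:
Check each row:
  row 0: 5 empty cells -> not full
  row 1: 7 empty cells -> not full
  row 2: 7 empty cells -> not full
  row 3: 1 empty cell -> not full
  row 4: 0 empty cells -> FULL (clear)
  row 5: 4 empty cells -> not full
  row 6: 0 empty cells -> FULL (clear)
  row 7: 0 empty cells -> FULL (clear)
  row 8: 3 empty cells -> not full
Total rows cleared: 3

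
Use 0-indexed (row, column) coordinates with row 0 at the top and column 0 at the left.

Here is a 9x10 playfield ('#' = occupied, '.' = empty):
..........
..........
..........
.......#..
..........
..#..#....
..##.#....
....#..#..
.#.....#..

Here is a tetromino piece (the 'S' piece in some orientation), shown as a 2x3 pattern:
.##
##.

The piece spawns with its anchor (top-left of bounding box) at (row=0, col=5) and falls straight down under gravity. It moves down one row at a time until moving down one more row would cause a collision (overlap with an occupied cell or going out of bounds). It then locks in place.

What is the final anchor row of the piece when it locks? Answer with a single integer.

Spawn at (row=0, col=5). Try each row:
  row 0: fits
  row 1: fits
  row 2: fits
  row 3: blocked -> lock at row 2

Answer: 2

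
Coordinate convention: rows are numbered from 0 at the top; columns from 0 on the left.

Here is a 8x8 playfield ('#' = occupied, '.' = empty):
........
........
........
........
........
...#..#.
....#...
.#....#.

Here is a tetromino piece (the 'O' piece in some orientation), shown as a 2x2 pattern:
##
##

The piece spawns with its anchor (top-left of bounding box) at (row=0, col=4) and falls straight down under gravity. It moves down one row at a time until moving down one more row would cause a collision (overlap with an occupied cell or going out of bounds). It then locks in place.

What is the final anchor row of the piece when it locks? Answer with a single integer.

Spawn at (row=0, col=4). Try each row:
  row 0: fits
  row 1: fits
  row 2: fits
  row 3: fits
  row 4: fits
  row 5: blocked -> lock at row 4

Answer: 4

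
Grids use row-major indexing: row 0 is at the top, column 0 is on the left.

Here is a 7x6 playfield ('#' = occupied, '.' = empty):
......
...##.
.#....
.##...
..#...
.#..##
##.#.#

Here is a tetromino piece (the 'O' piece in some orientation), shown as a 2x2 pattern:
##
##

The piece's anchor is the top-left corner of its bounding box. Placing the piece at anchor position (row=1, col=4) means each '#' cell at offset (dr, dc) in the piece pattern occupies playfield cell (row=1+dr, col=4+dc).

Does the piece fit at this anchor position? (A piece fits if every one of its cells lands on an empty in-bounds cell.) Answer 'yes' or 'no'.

Check each piece cell at anchor (1, 4):
  offset (0,0) -> (1,4): occupied ('#') -> FAIL
  offset (0,1) -> (1,5): empty -> OK
  offset (1,0) -> (2,4): empty -> OK
  offset (1,1) -> (2,5): empty -> OK
All cells valid: no

Answer: no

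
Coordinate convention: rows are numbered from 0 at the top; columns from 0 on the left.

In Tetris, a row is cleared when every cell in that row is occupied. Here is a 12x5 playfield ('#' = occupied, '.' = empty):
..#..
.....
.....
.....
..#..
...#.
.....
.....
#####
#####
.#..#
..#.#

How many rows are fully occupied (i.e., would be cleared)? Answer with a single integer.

Answer: 2

Derivation:
Check each row:
  row 0: 4 empty cells -> not full
  row 1: 5 empty cells -> not full
  row 2: 5 empty cells -> not full
  row 3: 5 empty cells -> not full
  row 4: 4 empty cells -> not full
  row 5: 4 empty cells -> not full
  row 6: 5 empty cells -> not full
  row 7: 5 empty cells -> not full
  row 8: 0 empty cells -> FULL (clear)
  row 9: 0 empty cells -> FULL (clear)
  row 10: 3 empty cells -> not full
  row 11: 3 empty cells -> not full
Total rows cleared: 2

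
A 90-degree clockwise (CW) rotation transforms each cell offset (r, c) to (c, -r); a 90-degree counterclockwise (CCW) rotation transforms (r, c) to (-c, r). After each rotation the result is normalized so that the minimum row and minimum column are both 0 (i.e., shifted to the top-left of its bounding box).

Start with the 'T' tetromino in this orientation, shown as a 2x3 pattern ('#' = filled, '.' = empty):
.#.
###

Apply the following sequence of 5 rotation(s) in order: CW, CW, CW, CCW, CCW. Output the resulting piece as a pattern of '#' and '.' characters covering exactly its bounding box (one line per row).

Start:
.#.
###
After rotation 1 (CW):
#.
##
#.
After rotation 2 (CW):
###
.#.
After rotation 3 (CW):
.#
##
.#
After rotation 4 (CCW):
###
.#.
After rotation 5 (CCW):
#.
##
#.

Answer: #.
##
#.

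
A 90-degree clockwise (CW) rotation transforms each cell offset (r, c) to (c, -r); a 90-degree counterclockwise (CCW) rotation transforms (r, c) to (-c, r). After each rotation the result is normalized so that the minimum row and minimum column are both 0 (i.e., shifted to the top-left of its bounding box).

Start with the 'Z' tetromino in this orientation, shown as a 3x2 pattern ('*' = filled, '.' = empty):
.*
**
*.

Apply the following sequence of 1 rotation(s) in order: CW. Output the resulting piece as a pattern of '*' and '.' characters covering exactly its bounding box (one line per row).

Answer: **.
.**

Derivation:
Start:
.*
**
*.
After rotation 1 (CW):
**.
.**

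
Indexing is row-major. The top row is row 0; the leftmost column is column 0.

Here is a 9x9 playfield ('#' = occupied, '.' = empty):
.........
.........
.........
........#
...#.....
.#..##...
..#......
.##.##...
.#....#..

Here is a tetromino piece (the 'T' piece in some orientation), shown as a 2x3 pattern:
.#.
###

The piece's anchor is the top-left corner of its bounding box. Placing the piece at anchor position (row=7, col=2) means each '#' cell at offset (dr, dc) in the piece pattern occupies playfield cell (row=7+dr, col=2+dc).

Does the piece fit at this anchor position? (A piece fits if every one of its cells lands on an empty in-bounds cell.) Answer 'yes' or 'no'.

Check each piece cell at anchor (7, 2):
  offset (0,1) -> (7,3): empty -> OK
  offset (1,0) -> (8,2): empty -> OK
  offset (1,1) -> (8,3): empty -> OK
  offset (1,2) -> (8,4): empty -> OK
All cells valid: yes

Answer: yes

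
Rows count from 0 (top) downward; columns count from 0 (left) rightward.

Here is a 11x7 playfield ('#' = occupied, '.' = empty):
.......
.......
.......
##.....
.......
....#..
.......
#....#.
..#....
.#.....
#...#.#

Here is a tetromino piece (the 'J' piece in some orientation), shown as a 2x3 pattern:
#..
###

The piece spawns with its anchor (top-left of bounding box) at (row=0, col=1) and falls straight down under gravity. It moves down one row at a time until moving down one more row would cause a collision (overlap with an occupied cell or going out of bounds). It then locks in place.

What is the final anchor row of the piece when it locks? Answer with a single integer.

Spawn at (row=0, col=1). Try each row:
  row 0: fits
  row 1: fits
  row 2: blocked -> lock at row 1

Answer: 1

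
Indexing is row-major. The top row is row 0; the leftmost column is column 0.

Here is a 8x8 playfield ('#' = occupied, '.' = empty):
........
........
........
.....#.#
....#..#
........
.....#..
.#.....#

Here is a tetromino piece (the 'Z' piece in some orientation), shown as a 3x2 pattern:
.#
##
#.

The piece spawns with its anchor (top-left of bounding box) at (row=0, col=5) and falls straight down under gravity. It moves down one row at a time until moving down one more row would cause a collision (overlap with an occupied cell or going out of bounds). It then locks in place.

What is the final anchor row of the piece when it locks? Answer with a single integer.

Answer: 0

Derivation:
Spawn at (row=0, col=5). Try each row:
  row 0: fits
  row 1: blocked -> lock at row 0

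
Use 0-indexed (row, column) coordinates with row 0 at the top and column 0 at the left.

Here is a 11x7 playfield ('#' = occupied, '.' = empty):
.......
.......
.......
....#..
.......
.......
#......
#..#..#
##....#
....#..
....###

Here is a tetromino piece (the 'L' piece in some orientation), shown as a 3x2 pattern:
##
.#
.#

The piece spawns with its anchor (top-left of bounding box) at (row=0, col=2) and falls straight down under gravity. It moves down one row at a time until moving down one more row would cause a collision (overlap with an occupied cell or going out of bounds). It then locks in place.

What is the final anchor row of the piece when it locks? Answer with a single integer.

Spawn at (row=0, col=2). Try each row:
  row 0: fits
  row 1: fits
  row 2: fits
  row 3: fits
  row 4: fits
  row 5: blocked -> lock at row 4

Answer: 4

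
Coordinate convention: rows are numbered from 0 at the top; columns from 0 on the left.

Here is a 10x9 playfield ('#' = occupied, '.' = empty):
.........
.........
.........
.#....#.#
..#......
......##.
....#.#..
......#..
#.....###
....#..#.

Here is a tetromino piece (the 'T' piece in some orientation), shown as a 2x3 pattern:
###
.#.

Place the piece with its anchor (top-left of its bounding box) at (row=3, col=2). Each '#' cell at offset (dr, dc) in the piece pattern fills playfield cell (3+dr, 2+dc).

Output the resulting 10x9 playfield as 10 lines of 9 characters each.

Fill (3+0,2+0) = (3,2)
Fill (3+0,2+1) = (3,3)
Fill (3+0,2+2) = (3,4)
Fill (3+1,2+1) = (4,3)

Answer: .........
.........
.........
.####.#.#
..##.....
......##.
....#.#..
......#..
#.....###
....#..#.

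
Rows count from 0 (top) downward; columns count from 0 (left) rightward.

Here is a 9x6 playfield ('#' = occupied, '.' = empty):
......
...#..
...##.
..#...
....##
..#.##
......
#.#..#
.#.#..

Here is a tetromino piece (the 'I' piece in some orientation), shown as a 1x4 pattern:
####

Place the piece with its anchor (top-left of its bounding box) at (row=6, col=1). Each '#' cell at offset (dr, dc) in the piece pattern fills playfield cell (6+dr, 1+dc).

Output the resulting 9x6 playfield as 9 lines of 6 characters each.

Answer: ......
...#..
...##.
..#...
....##
..#.##
.####.
#.#..#
.#.#..

Derivation:
Fill (6+0,1+0) = (6,1)
Fill (6+0,1+1) = (6,2)
Fill (6+0,1+2) = (6,3)
Fill (6+0,1+3) = (6,4)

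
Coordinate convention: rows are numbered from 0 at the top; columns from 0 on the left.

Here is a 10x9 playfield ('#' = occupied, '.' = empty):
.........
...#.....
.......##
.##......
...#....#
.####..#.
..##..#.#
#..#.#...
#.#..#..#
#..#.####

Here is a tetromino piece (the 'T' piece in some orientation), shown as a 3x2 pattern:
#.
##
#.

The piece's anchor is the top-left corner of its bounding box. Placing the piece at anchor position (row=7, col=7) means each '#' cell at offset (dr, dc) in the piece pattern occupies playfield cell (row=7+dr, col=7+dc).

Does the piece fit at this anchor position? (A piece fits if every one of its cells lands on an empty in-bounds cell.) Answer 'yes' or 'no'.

Check each piece cell at anchor (7, 7):
  offset (0,0) -> (7,7): empty -> OK
  offset (1,0) -> (8,7): empty -> OK
  offset (1,1) -> (8,8): occupied ('#') -> FAIL
  offset (2,0) -> (9,7): occupied ('#') -> FAIL
All cells valid: no

Answer: no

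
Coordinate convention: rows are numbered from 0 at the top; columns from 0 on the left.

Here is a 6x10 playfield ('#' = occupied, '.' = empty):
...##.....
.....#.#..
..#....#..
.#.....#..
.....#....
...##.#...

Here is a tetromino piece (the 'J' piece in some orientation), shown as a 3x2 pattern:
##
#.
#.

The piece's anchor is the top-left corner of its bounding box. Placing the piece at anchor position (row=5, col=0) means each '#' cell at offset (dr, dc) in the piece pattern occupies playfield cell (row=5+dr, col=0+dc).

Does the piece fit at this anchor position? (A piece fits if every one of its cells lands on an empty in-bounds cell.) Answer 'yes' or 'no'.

Check each piece cell at anchor (5, 0):
  offset (0,0) -> (5,0): empty -> OK
  offset (0,1) -> (5,1): empty -> OK
  offset (1,0) -> (6,0): out of bounds -> FAIL
  offset (2,0) -> (7,0): out of bounds -> FAIL
All cells valid: no

Answer: no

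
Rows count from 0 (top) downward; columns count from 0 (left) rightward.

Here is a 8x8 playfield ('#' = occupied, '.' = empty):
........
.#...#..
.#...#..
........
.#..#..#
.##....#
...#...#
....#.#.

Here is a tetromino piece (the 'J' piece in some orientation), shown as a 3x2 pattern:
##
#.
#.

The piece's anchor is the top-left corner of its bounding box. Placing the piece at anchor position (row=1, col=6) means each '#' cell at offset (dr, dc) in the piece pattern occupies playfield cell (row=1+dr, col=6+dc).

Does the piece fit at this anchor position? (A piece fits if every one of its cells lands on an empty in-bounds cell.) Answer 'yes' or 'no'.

Answer: yes

Derivation:
Check each piece cell at anchor (1, 6):
  offset (0,0) -> (1,6): empty -> OK
  offset (0,1) -> (1,7): empty -> OK
  offset (1,0) -> (2,6): empty -> OK
  offset (2,0) -> (3,6): empty -> OK
All cells valid: yes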